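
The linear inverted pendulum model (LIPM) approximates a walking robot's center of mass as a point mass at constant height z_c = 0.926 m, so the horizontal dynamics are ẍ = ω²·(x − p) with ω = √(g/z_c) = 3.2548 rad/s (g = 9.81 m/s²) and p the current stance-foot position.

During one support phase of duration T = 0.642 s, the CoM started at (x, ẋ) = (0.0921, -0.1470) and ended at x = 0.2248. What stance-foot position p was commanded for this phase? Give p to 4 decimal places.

p = -0.0086

ωT = 3.2548·0.642 = 2.089582; cosh(ωT) = 4.102636, sinh(ωT) = 3.978897
x(T) = p + (x₀−p)·cosh(ωT) + (ẋ₀/ω)·sinh(ωT) ⇒ p·(1 − cosh) = x(T) − x₀·cosh − (ẋ₀/ω)·sinh
numerator   = 0.2248 − (0.0921)·4.102636 − (-0.1470/3.2548)·3.978897 = 0.026650
denominator = 1 − 4.102636 = -3.102636
p = 0.026650 / -3.102636 = -0.0086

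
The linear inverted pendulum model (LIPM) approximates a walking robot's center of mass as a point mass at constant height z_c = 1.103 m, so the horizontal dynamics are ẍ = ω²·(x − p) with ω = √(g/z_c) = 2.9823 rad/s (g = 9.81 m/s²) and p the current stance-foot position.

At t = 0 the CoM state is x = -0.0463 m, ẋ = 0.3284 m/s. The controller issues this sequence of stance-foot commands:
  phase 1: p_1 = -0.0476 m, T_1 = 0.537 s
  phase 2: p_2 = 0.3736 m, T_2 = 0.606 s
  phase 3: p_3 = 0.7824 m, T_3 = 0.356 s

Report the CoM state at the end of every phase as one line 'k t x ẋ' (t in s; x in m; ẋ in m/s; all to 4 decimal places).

1 0.5370 0.2178 0.8568
2 1.1430 0.7378 1.3031
3 1.4990 1.2664 1.9400

phase 1: p=-0.0476, T=0.537, ωT=1.601495, cosh=2.581019, sinh=2.379424; start (x,ẋ)=(-0.046300, 0.328400) → end (x,ẋ)=(0.217769, 0.856832)
phase 2: p=0.3736, T=0.606, ωT=1.807274, cosh=3.128956, sinh=2.964855; start (x,ẋ)=(0.217769, 0.856832) → end (x,ẋ)=(0.737831, 1.303116)
phase 3: p=0.7824, T=0.356, ωT=1.061699, cosh=1.618573, sinh=1.272705; start (x,ẋ)=(0.737831, 1.303116) → end (x,ẋ)=(1.266370, 1.940022)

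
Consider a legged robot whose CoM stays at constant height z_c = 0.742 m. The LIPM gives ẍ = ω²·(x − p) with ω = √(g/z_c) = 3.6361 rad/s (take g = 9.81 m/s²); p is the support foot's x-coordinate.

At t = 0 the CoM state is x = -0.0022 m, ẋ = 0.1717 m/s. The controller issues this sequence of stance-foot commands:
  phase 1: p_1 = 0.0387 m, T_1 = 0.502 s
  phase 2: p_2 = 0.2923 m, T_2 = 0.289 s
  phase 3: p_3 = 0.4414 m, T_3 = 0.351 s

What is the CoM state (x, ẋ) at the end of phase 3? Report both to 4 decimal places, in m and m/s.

x = -0.9581, ẋ = -4.8424

phase 1: p=0.0387, T=0.502, ωT=1.825322, cosh=3.182980, sinh=3.021814; start (x,ẋ)=(-0.002200, 0.171700) → end (x,ẋ)=(0.051209, 0.097124)
phase 2: p=0.2923, T=0.289, ωT=1.050833, cosh=1.604839, sinh=1.255193; start (x,ẋ)=(0.051209, 0.097124) → end (x,ẋ)=(-0.061085, -0.944473)
phase 3: p=0.4414, T=0.351, ωT=1.276271, cosh=1.931165, sinh=1.652089; start (x,ẋ)=(-0.061085, -0.944473) → end (x,ẋ)=(-0.958109, -4.842439)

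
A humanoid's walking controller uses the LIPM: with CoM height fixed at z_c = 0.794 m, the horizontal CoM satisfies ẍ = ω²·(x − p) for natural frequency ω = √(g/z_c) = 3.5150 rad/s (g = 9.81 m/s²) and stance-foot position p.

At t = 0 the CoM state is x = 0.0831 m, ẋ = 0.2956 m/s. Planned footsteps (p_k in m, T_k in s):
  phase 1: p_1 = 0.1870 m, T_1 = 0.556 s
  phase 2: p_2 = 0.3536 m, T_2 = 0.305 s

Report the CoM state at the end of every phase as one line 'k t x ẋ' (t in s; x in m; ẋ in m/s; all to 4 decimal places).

phase 1: p=0.1870, T=0.556, ωT=1.954340, cosh=3.600458, sinh=3.458800; start (x,ẋ)=(0.083100, 0.295600) → end (x,ẋ)=(0.103786, -0.198888)
phase 2: p=0.3536, T=0.305, ωT=1.072075, cosh=1.631866, sinh=1.289569; start (x,ẋ)=(0.103786, -0.198888) → end (x,ẋ)=(-0.127030, -1.456923)

1 0.5560 0.1038 -0.1989
2 0.8610 -0.1270 -1.4569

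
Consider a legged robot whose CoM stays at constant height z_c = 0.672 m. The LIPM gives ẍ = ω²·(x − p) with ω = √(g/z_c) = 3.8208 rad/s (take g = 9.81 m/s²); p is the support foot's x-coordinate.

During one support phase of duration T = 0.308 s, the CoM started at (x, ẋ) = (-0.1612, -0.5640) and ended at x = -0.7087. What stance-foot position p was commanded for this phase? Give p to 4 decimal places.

p = 0.2650

ωT = 3.8208·0.308 = 1.176806; cosh(ωT) = 1.776130, sinh(ωT) = 1.467868
x(T) = p + (x₀−p)·cosh(ωT) + (ẋ₀/ω)·sinh(ωT) ⇒ p·(1 − cosh) = x(T) − x₀·cosh − (ẋ₀/ω)·sinh
numerator   = -0.7087 − (-0.1612)·1.776130 − (-0.5640/3.8208)·1.467868 = -0.205711
denominator = 1 − 1.776130 = -0.776130
p = -0.205711 / -0.776130 = 0.2650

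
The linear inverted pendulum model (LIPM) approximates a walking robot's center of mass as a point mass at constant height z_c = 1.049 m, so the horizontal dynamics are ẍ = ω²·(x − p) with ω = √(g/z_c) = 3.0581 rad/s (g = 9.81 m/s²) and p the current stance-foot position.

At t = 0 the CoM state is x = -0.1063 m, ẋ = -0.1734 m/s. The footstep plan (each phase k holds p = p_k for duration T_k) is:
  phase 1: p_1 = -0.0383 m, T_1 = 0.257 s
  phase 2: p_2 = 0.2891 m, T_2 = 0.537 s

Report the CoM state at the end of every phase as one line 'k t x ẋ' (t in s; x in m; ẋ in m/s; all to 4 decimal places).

1 0.2570 -0.1777 -0.4106
2 0.7940 -1.2958 -4.6498

phase 1: p=-0.0383, T=0.257, ωT=0.785932, cosh=1.325073, sinh=0.869378; start (x,ẋ)=(-0.106300, -0.173400) → end (x,ẋ)=(-0.177700, -0.410555)
phase 2: p=0.2891, T=0.537, ωT=1.642200, cosh=2.680038, sinh=2.486484; start (x,ẋ)=(-0.177700, -0.410555) → end (x,ẋ)=(-1.295757, -4.649815)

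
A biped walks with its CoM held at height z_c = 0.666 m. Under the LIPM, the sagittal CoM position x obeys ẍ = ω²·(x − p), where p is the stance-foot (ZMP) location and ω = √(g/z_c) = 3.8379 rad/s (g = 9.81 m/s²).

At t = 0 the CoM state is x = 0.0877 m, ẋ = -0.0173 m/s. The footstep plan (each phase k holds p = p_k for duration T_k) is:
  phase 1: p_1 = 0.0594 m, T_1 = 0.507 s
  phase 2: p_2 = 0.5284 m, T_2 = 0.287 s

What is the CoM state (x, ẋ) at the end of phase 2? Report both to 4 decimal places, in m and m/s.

x = -0.0038, ẋ = -1.4501

phase 1: p=0.0594, T=0.507, ωT=1.945815, cosh=3.571103, sinh=3.428233; start (x,ẋ)=(0.087700, -0.017300) → end (x,ẋ)=(0.145009, 0.310569)
phase 2: p=0.5284, T=0.287, ωT=1.101477, cosh=1.670494, sinh=1.338114; start (x,ẋ)=(0.145009, 0.310569) → end (x,ẋ)=(-0.003770, -1.450120)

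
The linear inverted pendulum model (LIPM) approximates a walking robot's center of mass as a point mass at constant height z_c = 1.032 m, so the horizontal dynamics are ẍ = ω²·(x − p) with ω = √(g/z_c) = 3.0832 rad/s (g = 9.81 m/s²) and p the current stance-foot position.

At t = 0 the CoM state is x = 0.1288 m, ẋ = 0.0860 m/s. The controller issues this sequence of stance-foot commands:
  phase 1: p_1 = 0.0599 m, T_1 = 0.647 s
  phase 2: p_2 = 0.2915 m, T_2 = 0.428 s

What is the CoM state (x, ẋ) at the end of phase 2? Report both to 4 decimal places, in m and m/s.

phase 1: p=0.0599, T=0.647, ωT=1.994830, cosh=3.743496, sinh=3.607460; start (x,ẋ)=(0.128800, 0.086000) → end (x,ẋ)=(0.418450, 1.088282)
phase 2: p=0.2915, T=0.428, ωT=1.319610, cosh=2.004600, sinh=1.737360; start (x,ẋ)=(0.418450, 1.088282) → end (x,ẋ)=(1.159223, 2.861595)

x = 1.1592, ẋ = 2.8616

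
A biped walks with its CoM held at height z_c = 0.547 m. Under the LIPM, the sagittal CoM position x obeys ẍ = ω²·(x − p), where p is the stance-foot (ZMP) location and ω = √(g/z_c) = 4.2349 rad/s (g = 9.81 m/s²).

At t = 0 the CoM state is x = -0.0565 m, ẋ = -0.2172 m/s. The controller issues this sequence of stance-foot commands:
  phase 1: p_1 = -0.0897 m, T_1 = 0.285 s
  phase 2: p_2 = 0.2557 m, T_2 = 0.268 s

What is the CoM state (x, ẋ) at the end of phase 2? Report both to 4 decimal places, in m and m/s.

phase 1: p=-0.0897, T=0.285, ωT=1.206946, cosh=1.821185, sinh=1.522076; start (x,ẋ)=(-0.056500, -0.217200) → end (x,ẋ)=(-0.107301, -0.181560)
phase 2: p=0.2557, T=0.268, ωT=1.134953, cosh=1.716233, sinh=1.394795; start (x,ẋ)=(-0.107301, -0.181560) → end (x,ẋ)=(-0.427092, -2.455780)

x = -0.4271, ẋ = -2.4558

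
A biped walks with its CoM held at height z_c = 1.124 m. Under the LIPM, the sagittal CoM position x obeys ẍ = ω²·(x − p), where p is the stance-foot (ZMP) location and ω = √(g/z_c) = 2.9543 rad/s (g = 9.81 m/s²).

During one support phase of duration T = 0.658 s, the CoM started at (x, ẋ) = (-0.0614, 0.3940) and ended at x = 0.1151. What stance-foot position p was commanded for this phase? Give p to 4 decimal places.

ωT = 2.9543·0.658 = 1.943929; cosh(ωT) = 3.564644, sinh(ωT) = 3.421504
x(T) = p + (x₀−p)·cosh(ωT) + (ẋ₀/ω)·sinh(ωT) ⇒ p·(1 − cosh) = x(T) − x₀·cosh − (ẋ₀/ω)·sinh
numerator   = 0.1151 − (-0.0614)·3.564644 − (0.3940/2.9543)·3.421504 = -0.122339
denominator = 1 − 3.564644 = -2.564644
p = -0.122339 / -2.564644 = 0.0477

p = 0.0477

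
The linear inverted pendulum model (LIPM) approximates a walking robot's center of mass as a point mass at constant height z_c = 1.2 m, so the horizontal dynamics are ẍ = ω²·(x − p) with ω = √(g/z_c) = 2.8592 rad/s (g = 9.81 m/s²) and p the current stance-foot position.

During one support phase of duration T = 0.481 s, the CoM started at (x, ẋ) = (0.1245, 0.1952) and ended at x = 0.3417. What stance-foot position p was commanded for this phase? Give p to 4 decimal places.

p = 0.0423

ωT = 2.8592·0.481 = 1.375275; cosh(ωT) = 2.104468, sinh(ωT) = 1.851698
x(T) = p + (x₀−p)·cosh(ωT) + (ẋ₀/ω)·sinh(ωT) ⇒ p·(1 − cosh) = x(T) − x₀·cosh − (ẋ₀/ω)·sinh
numerator   = 0.3417 − (0.1245)·2.104468 − (0.1952/2.8592)·1.851698 = -0.046723
denominator = 1 − 2.104468 = -1.104468
p = -0.046723 / -1.104468 = 0.0423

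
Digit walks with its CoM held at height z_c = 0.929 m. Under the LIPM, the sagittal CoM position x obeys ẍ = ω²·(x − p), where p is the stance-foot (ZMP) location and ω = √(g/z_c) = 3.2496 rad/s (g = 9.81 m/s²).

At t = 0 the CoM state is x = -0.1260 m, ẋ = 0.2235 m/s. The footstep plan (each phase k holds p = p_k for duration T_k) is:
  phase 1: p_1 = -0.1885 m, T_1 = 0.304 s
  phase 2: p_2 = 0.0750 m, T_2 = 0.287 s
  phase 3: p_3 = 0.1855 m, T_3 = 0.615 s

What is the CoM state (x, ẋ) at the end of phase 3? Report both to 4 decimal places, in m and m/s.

x = 0.5981, ẋ = 1.4355

phase 1: p=-0.1885, T=0.304, ωT=0.987878, cosh=1.528948, sinh=1.156582; start (x,ẋ)=(-0.126000, 0.223500) → end (x,ẋ)=(-0.013394, 0.576622)
phase 2: p=0.0750, T=0.287, ωT=0.932635, cosh=1.467356, sinh=1.073841; start (x,ẋ)=(-0.013394, 0.576622) → end (x,ẋ)=(0.135842, 0.537655)
phase 3: p=0.1855, T=0.615, ωT=1.998504, cosh=3.756774, sinh=3.621236; start (x,ẋ)=(0.135842, 0.537655) → end (x,ẋ)=(0.598088, 1.435491)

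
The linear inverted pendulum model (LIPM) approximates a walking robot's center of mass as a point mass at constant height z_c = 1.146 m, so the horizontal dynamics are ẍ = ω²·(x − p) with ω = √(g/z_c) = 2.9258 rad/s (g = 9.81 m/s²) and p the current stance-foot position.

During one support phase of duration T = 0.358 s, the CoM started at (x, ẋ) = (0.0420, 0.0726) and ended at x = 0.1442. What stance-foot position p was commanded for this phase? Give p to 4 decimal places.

p = -0.0765

ωT = 2.9258·0.358 = 1.047436; cosh(ωT) = 1.600585, sinh(ωT) = 1.249749
x(T) = p + (x₀−p)·cosh(ωT) + (ẋ₀/ω)·sinh(ωT) ⇒ p·(1 − cosh) = x(T) − x₀·cosh − (ẋ₀/ω)·sinh
numerator   = 0.1442 − (0.0420)·1.600585 − (0.0726/2.9258)·1.249749 = 0.045964
denominator = 1 − 1.600585 = -0.600585
p = 0.045964 / -0.600585 = -0.0765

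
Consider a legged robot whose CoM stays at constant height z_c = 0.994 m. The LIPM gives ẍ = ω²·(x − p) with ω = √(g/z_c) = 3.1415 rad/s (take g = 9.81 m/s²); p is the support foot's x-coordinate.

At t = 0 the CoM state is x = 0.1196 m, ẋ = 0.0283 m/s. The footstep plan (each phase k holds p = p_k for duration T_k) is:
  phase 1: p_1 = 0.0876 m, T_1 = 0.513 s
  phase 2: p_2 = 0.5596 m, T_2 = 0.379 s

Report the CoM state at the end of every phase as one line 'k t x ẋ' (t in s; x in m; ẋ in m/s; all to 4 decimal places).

1 0.5130 0.1926 0.3156
2 0.8920 0.0502 -1.1537

phase 1: p=0.0876, T=0.513, ωT=1.611590, cosh=2.605170, sinh=2.405600; start (x,ẋ)=(0.119600, 0.028300) → end (x,ẋ)=(0.192636, 0.315556)
phase 2: p=0.5596, T=0.379, ωT=1.190629, cosh=1.796589, sinh=1.492559; start (x,ẋ)=(0.192636, 0.315556) → end (x,ẋ)=(0.050241, -1.153722)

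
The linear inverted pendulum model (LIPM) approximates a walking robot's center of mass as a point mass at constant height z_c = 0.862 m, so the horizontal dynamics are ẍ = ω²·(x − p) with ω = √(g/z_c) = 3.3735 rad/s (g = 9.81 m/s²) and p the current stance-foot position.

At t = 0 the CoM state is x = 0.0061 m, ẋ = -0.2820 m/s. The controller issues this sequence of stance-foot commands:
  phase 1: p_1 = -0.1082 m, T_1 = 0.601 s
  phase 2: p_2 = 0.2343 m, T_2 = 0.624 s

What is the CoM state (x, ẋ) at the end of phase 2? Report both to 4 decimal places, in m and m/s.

phase 1: p=-0.1082, T=0.601, ωT=2.027473, cosh=3.863271, sinh=3.731603; start (x,ẋ)=(0.006100, -0.282000) → end (x,ẋ)=(0.021437, 0.349430)
phase 2: p=0.2343, T=0.624, ωT=2.105064, cosh=4.164733, sinh=4.042895; start (x,ẋ)=(0.021437, 0.349430) → end (x,ẋ)=(-0.233450, -1.447891)

x = -0.2335, ẋ = -1.4479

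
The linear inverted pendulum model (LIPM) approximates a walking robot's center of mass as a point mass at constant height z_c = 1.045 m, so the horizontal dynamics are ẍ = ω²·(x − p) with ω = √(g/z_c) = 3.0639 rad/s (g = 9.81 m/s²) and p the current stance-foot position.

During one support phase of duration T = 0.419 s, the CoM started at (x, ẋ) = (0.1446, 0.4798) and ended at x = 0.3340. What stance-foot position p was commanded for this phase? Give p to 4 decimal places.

p = 0.2205

ωT = 3.0639·0.419 = 1.283774; cosh(ωT) = 1.943615, sinh(ωT) = 1.666625
x(T) = p + (x₀−p)·cosh(ωT) + (ẋ₀/ω)·sinh(ωT) ⇒ p·(1 − cosh) = x(T) − x₀·cosh − (ẋ₀/ω)·sinh
numerator   = 0.3340 − (0.1446)·1.943615 − (0.4798/3.0639)·1.666625 = -0.208036
denominator = 1 − 1.943615 = -0.943615
p = -0.208036 / -0.943615 = 0.2205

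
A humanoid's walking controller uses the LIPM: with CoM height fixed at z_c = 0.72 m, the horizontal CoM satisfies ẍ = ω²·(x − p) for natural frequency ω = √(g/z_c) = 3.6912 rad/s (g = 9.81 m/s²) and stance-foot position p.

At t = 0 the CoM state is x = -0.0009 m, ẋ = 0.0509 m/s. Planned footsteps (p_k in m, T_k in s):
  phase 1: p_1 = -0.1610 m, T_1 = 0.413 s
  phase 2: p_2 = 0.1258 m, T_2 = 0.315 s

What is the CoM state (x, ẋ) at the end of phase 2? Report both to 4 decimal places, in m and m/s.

phase 1: p=-0.1610, T=0.413, ωT=1.524466, cosh=2.405213, sinh=2.187476; start (x,ẋ)=(-0.000900, 0.050900) → end (x,ẋ)=(0.254239, 1.415138)
phase 2: p=0.1258, T=0.315, ωT=1.162728, cosh=1.755640, sinh=1.443008; start (x,ẋ)=(0.254239, 1.415138) → end (x,ẋ)=(0.904515, 3.168594)

x = 0.9045, ẋ = 3.1686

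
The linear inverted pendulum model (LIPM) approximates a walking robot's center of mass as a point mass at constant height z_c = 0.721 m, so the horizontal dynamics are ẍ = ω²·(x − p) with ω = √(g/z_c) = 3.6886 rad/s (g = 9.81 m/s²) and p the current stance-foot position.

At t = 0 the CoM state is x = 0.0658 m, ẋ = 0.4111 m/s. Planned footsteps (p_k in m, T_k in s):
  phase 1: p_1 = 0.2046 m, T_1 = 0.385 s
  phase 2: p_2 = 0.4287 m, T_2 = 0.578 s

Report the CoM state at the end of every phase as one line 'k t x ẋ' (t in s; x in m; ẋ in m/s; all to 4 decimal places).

phase 1: p=0.2046, T=0.385, ωT=1.420111, cosh=2.189633, sinh=1.947946; start (x,ẋ)=(0.065800, 0.411100) → end (x,ẋ)=(0.117780, -0.097147)
phase 2: p=0.4287, T=0.578, ωT=2.132011, cosh=4.275202, sinh=4.156603; start (x,ẋ)=(0.117780, -0.097147) → end (x,ẋ)=(-1.010016, -5.182355)

1 0.3850 0.1178 -0.0971
2 0.9630 -1.0100 -5.1824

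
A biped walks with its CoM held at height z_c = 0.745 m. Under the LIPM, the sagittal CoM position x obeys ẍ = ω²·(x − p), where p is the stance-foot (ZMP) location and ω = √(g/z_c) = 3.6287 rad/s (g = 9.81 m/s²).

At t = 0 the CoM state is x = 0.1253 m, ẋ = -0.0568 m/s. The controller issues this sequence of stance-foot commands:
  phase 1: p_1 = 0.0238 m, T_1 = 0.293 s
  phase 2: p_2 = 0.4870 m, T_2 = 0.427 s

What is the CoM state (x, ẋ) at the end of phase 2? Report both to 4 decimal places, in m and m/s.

phase 1: p=0.0238, T=0.293, ωT=1.063209, cosh=1.620497, sinh=1.275151; start (x,ẋ)=(0.125300, -0.056800) → end (x,ẋ)=(0.168321, 0.377611)
phase 2: p=0.4870, T=0.427, ωT=1.549455, cosh=2.460633, sinh=2.248269; start (x,ẋ)=(0.168321, 0.377611) → end (x,ẋ)=(-0.063193, -1.670720)

x = -0.0632, ẋ = -1.6707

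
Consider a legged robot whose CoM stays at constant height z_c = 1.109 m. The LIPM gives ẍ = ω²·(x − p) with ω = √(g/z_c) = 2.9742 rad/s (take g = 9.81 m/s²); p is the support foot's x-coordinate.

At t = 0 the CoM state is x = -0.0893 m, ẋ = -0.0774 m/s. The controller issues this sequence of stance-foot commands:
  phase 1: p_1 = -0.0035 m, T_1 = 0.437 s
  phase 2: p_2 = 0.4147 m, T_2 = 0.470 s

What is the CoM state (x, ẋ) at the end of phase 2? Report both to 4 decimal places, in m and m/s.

phase 1: p=-0.0035, T=0.437, ωT=1.299725, cosh=1.970448, sinh=1.697841; start (x,ẋ)=(-0.089300, -0.077400) → end (x,ẋ)=(-0.216749, -0.585779)
phase 2: p=0.4147, T=0.470, ωT=1.397874, cosh=2.146855, sinh=1.899733; start (x,ẋ)=(-0.216749, -0.585779) → end (x,ẋ)=(-1.315087, -4.825384)

x = -1.3151, ẋ = -4.8254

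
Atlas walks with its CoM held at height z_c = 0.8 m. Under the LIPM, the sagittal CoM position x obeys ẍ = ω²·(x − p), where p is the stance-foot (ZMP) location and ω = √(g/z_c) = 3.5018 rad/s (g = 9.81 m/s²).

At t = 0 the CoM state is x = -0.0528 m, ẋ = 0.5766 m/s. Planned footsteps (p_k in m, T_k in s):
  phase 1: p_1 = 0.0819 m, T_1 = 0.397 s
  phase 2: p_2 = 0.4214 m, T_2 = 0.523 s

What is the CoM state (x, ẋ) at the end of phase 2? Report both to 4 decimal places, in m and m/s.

x = -0.2960, ẋ = -2.2798

phase 1: p=0.0819, T=0.397, ωT=1.390215, cosh=2.132367, sinh=1.883345; start (x,ẋ)=(-0.052800, 0.576600) → end (x,ẋ)=(0.104778, 0.341163)
phase 2: p=0.4214, T=0.523, ωT=1.831441, cosh=3.201531, sinh=3.041348; start (x,ẋ)=(0.104778, 0.341163) → end (x,ẋ)=(-0.295970, -2.279838)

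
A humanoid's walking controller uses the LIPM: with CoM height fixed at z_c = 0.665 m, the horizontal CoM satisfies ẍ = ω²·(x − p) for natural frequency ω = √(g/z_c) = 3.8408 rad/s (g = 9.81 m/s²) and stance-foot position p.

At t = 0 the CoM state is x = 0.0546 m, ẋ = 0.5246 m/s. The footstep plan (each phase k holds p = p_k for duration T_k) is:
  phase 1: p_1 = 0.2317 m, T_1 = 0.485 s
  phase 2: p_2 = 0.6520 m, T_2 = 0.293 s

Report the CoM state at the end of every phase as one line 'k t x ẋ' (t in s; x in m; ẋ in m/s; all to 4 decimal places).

1 0.4850 0.0769 -0.4077
2 0.7780 -0.4737 -3.7391

phase 1: p=0.2317, T=0.485, ωT=1.862788, cosh=3.298455, sinh=3.143216; start (x,ẋ)=(0.054600, 0.524600) → end (x,ẋ)=(0.076863, -0.407664)
phase 2: p=0.6520, T=0.293, ωT=1.125354, cosh=1.702923, sinh=1.378386; start (x,ẋ)=(0.076863, -0.407664) → end (x,ẋ)=(-0.473716, -3.739053)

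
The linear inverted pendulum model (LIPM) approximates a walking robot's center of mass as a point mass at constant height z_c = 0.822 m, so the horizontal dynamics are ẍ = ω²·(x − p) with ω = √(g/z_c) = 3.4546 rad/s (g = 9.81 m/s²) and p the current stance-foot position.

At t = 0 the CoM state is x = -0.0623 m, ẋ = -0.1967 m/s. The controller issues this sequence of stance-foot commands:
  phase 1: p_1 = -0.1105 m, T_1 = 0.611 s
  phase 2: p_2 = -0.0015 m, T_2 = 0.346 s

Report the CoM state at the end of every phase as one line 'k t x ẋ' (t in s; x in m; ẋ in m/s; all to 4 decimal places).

phase 1: p=-0.1105, T=0.611, ωT=2.110761, cosh=4.187832, sinh=4.066686; start (x,ẋ)=(-0.062300, -0.196700) → end (x,ẋ)=(-0.140198, -0.146596)
phase 2: p=-0.0015, T=0.346, ωT=1.195292, cosh=1.803568, sinh=1.500953; start (x,ẋ)=(-0.140198, -0.146596) → end (x,ẋ)=(-0.315344, -0.983570)

1 0.6110 -0.1402 -0.1466
2 0.9570 -0.3153 -0.9836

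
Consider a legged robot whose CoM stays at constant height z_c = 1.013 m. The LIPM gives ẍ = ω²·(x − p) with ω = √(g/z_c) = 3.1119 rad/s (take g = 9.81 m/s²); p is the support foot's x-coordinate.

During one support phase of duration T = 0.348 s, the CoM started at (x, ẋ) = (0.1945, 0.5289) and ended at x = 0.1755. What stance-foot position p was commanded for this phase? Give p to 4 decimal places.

ωT = 3.1119·0.348 = 1.082941; cosh(ωT) = 1.645976, sinh(ωT) = 1.307378
x(T) = p + (x₀−p)·cosh(ωT) + (ẋ₀/ω)·sinh(ωT) ⇒ p·(1 − cosh) = x(T) − x₀·cosh − (ẋ₀/ω)·sinh
numerator   = 0.1755 − (0.1945)·1.645976 − (0.5289/3.1119)·1.307378 = -0.366845
denominator = 1 − 1.645976 = -0.645976
p = -0.366845 / -0.645976 = 0.5679

p = 0.5679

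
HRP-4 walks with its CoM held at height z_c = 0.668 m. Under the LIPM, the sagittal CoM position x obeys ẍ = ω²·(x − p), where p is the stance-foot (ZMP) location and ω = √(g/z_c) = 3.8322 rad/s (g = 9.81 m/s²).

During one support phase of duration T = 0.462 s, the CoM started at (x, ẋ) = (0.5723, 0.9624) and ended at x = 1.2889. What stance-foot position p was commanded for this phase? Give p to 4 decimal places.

p = 0.5721

ωT = 3.8322·0.462 = 1.770476; cosh(ωT) = 3.021951, sinh(ωT) = 2.851700
x(T) = p + (x₀−p)·cosh(ωT) + (ẋ₀/ω)·sinh(ωT) ⇒ p·(1 − cosh) = x(T) − x₀·cosh − (ẋ₀/ω)·sinh
numerator   = 1.2889 − (0.5723)·3.021951 − (0.9624/3.8322)·2.851700 = -1.156725
denominator = 1 − 3.021951 = -2.021951
p = -1.156725 / -2.021951 = 0.5721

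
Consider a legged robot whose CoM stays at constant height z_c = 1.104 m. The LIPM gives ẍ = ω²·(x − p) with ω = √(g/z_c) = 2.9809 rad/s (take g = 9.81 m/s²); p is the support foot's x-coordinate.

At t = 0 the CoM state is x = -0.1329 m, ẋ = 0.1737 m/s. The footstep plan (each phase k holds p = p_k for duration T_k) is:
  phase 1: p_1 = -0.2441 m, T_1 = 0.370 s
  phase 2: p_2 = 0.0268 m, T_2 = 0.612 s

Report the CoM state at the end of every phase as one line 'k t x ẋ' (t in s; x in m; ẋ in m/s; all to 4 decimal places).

1 0.3700 0.0200 0.7349
2 0.9820 0.7493 2.2755

phase 1: p=-0.2441, T=0.370, ωT=1.102933, cosh=1.672443, sinh=1.340547; start (x,ẋ)=(-0.132900, 0.173700) → end (x,ẋ)=(0.019991, 0.734863)
phase 2: p=0.0268, T=0.612, ωT=1.824311, cosh=3.179925, sinh=3.018596; start (x,ẋ)=(0.019991, 0.734863) → end (x,ẋ)=(0.749303, 2.275537)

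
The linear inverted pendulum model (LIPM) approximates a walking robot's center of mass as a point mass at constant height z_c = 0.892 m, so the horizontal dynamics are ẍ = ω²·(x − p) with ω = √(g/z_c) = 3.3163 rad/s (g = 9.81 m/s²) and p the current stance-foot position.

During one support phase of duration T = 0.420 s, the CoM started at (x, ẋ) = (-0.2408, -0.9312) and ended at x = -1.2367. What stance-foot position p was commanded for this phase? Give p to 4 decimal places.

ωT = 3.3163·0.420 = 1.392846; cosh(ωT) = 2.137330, sinh(ωT) = 1.888963
x(T) = p + (x₀−p)·cosh(ωT) + (ẋ₀/ω)·sinh(ωT) ⇒ p·(1 − cosh) = x(T) − x₀·cosh − (ẋ₀/ω)·sinh
numerator   = -1.2367 − (-0.2408)·2.137330 − (-0.9312/3.3163)·1.888963 = -0.191620
denominator = 1 − 2.137330 = -1.137330
p = -0.191620 / -1.137330 = 0.1685

p = 0.1685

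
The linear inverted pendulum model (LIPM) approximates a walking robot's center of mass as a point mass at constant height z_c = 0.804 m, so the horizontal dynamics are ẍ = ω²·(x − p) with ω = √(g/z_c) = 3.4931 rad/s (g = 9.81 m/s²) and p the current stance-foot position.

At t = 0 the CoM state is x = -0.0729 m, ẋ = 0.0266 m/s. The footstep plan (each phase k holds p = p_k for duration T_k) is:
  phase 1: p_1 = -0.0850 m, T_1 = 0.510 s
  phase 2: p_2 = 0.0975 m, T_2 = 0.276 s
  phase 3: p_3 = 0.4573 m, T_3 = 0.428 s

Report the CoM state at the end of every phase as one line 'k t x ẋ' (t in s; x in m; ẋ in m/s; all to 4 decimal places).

1 0.5100 -0.0261 0.2032
2 0.7860 -0.0229 -0.1786
3 1.2140 -0.7756 -3.9706

phase 1: p=-0.0850, T=0.510, ωT=1.781481, cosh=3.053517, sinh=2.885128; start (x,ẋ)=(-0.072900, 0.026600) → end (x,ẋ)=(-0.026082, 0.203168)
phase 2: p=0.0975, T=0.276, ωT=0.964096, cosh=1.501871, sinh=1.120543; start (x,ẋ)=(-0.026082, 0.203168) → end (x,ẋ)=(-0.022931, -0.178590)
phase 3: p=0.4573, T=0.428, ωT=1.495047, cosh=2.341892, sinh=2.117654; start (x,ẋ)=(-0.022931, -0.178590) → end (x,ẋ)=(-0.775616, -3.970589)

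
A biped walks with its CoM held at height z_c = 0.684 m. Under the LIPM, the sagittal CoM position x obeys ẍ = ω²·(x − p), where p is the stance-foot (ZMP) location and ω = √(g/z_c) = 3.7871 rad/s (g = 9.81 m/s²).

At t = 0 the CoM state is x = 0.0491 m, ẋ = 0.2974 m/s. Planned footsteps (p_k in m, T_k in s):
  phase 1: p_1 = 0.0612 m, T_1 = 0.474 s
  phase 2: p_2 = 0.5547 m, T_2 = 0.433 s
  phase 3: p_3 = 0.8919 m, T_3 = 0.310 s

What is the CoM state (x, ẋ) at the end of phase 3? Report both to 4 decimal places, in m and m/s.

phase 1: p=0.0612, T=0.474, ωT=1.795085, cosh=3.093051, sinh=2.926938; start (x,ẋ)=(0.049100, 0.297400) → end (x,ẋ)=(0.253626, 0.785750)
phase 2: p=0.5547, T=0.433, ωT=1.639814, cosh=2.674114, sinh=2.480098; start (x,ẋ)=(0.253626, 0.785750) → end (x,ẋ)=(0.264165, -0.726619)
phase 3: p=0.8919, T=0.310, ωT=1.174001, cosh=1.772019, sinh=1.462891; start (x,ẋ)=(0.264165, -0.726619) → end (x,ẋ)=(-0.501138, -4.765305)

x = -0.5011, ẋ = -4.7653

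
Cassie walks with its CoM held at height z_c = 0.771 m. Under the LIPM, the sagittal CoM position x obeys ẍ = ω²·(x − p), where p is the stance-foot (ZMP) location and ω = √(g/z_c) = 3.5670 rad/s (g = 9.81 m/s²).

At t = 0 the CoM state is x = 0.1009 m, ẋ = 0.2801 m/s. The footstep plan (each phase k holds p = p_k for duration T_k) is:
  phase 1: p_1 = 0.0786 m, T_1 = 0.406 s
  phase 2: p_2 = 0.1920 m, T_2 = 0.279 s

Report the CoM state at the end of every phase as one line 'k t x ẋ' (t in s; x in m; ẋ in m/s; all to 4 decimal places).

phase 1: p=0.0786, T=0.406, ωT=1.448202, cosh=2.245224, sinh=2.010232; start (x,ẋ)=(0.100900, 0.280100) → end (x,ẋ)=(0.286523, 0.788789)
phase 2: p=0.1920, T=0.279, ωT=0.995193, cosh=1.537449, sinh=1.167797; start (x,ẋ)=(0.286523, 0.788789) → end (x,ẋ)=(0.595565, 1.606461)

1 0.4060 0.2865 0.7888
2 0.6850 0.5956 1.6065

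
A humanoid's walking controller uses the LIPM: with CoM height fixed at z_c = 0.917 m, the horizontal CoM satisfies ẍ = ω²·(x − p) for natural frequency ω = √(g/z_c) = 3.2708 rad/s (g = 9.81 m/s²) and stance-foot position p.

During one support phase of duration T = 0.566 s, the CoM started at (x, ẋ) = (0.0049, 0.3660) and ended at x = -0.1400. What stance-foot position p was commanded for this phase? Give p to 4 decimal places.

ωT = 3.2708·0.566 = 1.851273; cosh(ωT) = 3.262478, sinh(ωT) = 3.105441
x(T) = p + (x₀−p)·cosh(ωT) + (ẋ₀/ω)·sinh(ωT) ⇒ p·(1 − cosh) = x(T) − x₀·cosh − (ẋ₀/ω)·sinh
numerator   = -0.1400 − (0.0049)·3.262478 − (0.3660/3.2708)·3.105441 = -0.503483
denominator = 1 − 3.262478 = -2.262478
p = -0.503483 / -2.262478 = 0.2225

p = 0.2225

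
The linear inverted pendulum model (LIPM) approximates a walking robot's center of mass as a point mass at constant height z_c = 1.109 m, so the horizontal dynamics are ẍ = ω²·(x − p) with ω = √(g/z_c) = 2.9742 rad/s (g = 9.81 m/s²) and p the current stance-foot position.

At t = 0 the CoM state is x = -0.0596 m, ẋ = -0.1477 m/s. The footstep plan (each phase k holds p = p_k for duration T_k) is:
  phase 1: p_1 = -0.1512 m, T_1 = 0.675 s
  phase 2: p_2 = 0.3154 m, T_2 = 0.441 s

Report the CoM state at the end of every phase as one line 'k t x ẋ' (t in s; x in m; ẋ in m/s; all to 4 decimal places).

1 0.6750 0.0144 0.4361
2 1.1160 -0.0314 -0.6727

phase 1: p=-0.1512, T=0.675, ωT=2.007585, cosh=3.789814, sinh=3.655501; start (x,ẋ)=(-0.059600, -0.147700) → end (x,ẋ)=(0.014413, 0.436137)
phase 2: p=0.3154, T=0.441, ωT=1.311622, cosh=1.990787, sinh=1.721404; start (x,ẋ)=(0.014413, 0.436137) → end (x,ẋ)=(-0.031373, -0.672736)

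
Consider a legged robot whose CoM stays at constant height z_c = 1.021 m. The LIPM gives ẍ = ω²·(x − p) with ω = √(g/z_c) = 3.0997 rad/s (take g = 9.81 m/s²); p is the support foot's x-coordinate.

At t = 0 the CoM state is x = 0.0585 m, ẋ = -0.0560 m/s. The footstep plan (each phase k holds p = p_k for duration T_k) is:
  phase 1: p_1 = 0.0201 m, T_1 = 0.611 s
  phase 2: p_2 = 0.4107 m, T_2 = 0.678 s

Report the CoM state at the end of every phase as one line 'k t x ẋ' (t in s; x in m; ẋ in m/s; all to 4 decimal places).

1 0.6110 0.0919 0.1963
2 1.2890 -0.6575 -3.1661

phase 1: p=0.0201, T=0.611, ωT=1.893917, cosh=3.397913, sinh=3.247432; start (x,ẋ)=(0.058500, -0.056000) → end (x,ẋ)=(0.091911, 0.196254)
phase 2: p=0.4107, T=0.678, ωT=2.101597, cosh=4.150740, sinh=4.028479; start (x,ẋ)=(0.091911, 0.196254) → end (x,ẋ)=(-0.657452, -3.166145)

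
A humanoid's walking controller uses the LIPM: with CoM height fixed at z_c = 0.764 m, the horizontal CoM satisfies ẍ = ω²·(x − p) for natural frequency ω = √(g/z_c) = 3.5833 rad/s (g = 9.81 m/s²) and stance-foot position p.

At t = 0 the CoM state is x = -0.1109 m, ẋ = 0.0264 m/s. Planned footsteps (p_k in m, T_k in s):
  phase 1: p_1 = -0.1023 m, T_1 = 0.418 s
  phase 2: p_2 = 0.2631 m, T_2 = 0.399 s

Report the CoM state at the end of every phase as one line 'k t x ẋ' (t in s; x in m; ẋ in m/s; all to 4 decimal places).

phase 1: p=-0.1023, T=0.418, ωT=1.497819, cosh=2.347772, sinh=2.124155; start (x,ẋ)=(-0.110900, 0.026400) → end (x,ẋ)=(-0.106841, -0.003478)
phase 2: p=0.2631, T=0.399, ωT=1.429737, cosh=2.208486, sinh=1.969114; start (x,ẋ)=(-0.106841, -0.003478) → end (x,ẋ)=(-0.555821, -2.617957)

1 0.4180 -0.1068 -0.0035
2 0.8170 -0.5558 -2.6180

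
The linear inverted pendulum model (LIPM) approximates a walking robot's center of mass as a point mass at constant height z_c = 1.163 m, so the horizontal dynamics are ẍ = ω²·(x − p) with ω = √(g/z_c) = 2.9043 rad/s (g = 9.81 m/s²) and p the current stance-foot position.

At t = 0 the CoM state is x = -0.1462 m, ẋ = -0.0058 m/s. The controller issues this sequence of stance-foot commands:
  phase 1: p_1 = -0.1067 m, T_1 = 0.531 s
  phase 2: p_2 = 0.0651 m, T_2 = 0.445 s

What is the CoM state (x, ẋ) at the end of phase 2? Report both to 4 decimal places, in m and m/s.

x = -0.6256, ẋ = -1.8626

phase 1: p=-0.1067, T=0.531, ωT=1.542183, cosh=2.444350, sinh=2.230436; start (x,ẋ)=(-0.146200, -0.005800) → end (x,ẋ)=(-0.207706, -0.270053)
phase 2: p=0.0651, T=0.445, ωT=1.292414, cosh=1.958086, sinh=1.683479; start (x,ẋ)=(-0.207706, -0.270053) → end (x,ẋ)=(-0.625614, -1.862624)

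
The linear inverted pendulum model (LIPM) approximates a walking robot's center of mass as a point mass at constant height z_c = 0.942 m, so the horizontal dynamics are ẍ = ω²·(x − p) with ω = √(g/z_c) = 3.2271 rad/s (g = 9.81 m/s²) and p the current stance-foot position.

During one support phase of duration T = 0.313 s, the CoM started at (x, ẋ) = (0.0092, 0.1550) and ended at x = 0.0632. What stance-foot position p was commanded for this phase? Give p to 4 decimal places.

ωT = 3.2271·0.313 = 1.010082; cosh(ωT) = 1.555008, sinh(ωT) = 1.190819
x(T) = p + (x₀−p)·cosh(ωT) + (ẋ₀/ω)·sinh(ωT) ⇒ p·(1 − cosh) = x(T) − x₀·cosh − (ẋ₀/ω)·sinh
numerator   = 0.0632 − (0.0092)·1.555008 − (0.1550/3.2271)·1.190819 = -0.008302
denominator = 1 − 1.555008 = -0.555008
p = -0.008302 / -0.555008 = 0.0150

p = 0.0150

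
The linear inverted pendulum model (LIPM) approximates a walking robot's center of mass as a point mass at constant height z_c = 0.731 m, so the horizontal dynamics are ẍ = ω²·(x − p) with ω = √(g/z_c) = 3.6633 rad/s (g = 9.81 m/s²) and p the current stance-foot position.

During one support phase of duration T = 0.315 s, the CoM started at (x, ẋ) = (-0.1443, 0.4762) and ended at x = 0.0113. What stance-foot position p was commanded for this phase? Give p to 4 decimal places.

ωT = 3.6633·0.315 = 1.153940; cosh(ωT) = 1.743025, sinh(ωT) = 1.427634
x(T) = p + (x₀−p)·cosh(ωT) + (ẋ₀/ω)·sinh(ωT) ⇒ p·(1 − cosh) = x(T) − x₀·cosh − (ẋ₀/ω)·sinh
numerator   = 0.0113 − (-0.1443)·1.743025 − (0.4762/3.6633)·1.427634 = 0.077238
denominator = 1 − 1.743025 = -0.743025
p = 0.077238 / -0.743025 = -0.1040

p = -0.1040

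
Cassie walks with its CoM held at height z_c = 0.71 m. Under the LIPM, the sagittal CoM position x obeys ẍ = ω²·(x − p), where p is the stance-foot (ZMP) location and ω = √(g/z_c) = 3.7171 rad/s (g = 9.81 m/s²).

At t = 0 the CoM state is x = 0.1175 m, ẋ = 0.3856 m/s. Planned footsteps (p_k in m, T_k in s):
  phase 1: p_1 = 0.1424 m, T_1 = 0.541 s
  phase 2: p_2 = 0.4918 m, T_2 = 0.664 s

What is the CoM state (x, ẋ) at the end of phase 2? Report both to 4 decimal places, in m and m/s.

x = 1.8897, ẋ = 5.3114

phase 1: p=0.1424, T=0.541, ωT=2.010951, cosh=3.802140, sinh=3.668279; start (x,ẋ)=(0.117500, 0.385600) → end (x,ẋ)=(0.428262, 1.126585)
phase 2: p=0.4918, T=0.664, ωT=2.468154, cosh=5.942694, sinh=5.857953; start (x,ẋ)=(0.428262, 1.126585) → end (x,ẋ)=(1.889652, 5.311438)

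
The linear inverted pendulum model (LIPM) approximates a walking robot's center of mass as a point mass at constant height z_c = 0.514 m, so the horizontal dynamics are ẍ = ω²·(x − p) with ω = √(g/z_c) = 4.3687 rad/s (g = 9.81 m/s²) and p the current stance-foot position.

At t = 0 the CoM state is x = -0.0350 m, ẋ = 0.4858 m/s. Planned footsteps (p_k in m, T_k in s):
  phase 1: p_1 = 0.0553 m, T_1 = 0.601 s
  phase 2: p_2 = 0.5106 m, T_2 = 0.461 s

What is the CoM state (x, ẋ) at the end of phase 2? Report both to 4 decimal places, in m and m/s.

phase 1: p=0.0553, T=0.601, ωT=2.625589, cosh=6.942550, sinh=6.870153; start (x,ẋ)=(-0.035000, 0.485800) → end (x,ẋ)=(0.192350, 0.662459)
phase 2: p=0.5106, T=0.461, ωT=2.013971, cosh=3.813234, sinh=3.679777; start (x,ẋ)=(0.192350, 0.662459) → end (x,ẋ)=(-0.144971, -2.590029)

x = -0.1450, ẋ = -2.5900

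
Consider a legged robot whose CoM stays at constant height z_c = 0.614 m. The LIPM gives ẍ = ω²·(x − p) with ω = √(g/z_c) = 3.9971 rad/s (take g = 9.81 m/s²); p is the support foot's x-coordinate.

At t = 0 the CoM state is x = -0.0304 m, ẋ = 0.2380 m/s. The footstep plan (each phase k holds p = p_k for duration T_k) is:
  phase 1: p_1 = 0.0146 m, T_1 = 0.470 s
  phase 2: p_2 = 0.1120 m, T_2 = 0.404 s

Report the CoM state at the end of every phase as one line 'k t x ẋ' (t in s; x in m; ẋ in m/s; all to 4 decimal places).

1 0.4700 0.0542 0.2221
2 0.8740 0.0951 0.0228

phase 1: p=0.0146, T=0.470, ωT=1.878637, cosh=3.348688, sinh=3.195890; start (x,ẋ)=(-0.030400, 0.238000) → end (x,ẋ)=(0.054202, 0.222145)
phase 2: p=0.1120, T=0.404, ωT=1.614828, cosh=2.612975, sinh=2.414050; start (x,ẋ)=(0.054202, 0.222145) → end (x,ẋ)=(0.095141, 0.022758)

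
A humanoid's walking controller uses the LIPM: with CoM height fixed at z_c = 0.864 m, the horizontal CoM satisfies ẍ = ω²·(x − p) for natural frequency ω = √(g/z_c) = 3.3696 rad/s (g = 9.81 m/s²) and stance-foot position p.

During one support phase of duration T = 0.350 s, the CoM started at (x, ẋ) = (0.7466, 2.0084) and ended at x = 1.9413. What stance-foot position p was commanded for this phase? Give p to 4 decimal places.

ωT = 3.3696·0.350 = 1.179360; cosh(ωT) = 1.779884, sinh(ωT) = 1.472408
x(T) = p + (x₀−p)·cosh(ωT) + (ẋ₀/ω)·sinh(ωT) ⇒ p·(1 − cosh) = x(T) − x₀·cosh − (ẋ₀/ω)·sinh
numerator   = 1.9413 − (0.7466)·1.779884 − (2.0084/3.3696)·1.472408 = -0.265168
denominator = 1 − 1.779884 = -0.779884
p = -0.265168 / -0.779884 = 0.3400

p = 0.3400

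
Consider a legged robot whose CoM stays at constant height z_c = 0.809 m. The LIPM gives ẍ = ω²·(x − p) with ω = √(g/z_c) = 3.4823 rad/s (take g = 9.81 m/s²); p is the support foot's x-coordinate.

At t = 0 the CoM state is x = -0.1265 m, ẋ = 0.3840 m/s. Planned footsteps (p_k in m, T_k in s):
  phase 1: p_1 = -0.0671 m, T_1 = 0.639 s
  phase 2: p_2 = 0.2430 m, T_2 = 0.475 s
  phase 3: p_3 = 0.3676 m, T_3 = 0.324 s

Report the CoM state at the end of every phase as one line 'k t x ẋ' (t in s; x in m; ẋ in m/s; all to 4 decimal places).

phase 1: p=-0.0671, T=0.639, ωT=2.225190, cosh=4.681643, sinh=4.573596; start (x,ẋ)=(-0.126500, 0.384000) → end (x,ẋ)=(0.159150, 0.851709)
phase 2: p=0.2430, T=0.475, ωT=1.654092, cosh=2.709799, sinh=2.518534; start (x,ẋ)=(0.159150, 0.851709) → end (x,ẋ)=(0.631771, 1.572569)
phase 3: p=0.3676, T=0.324, ωT=1.128265, cosh=1.706942, sinh=1.383348; start (x,ẋ)=(0.631771, 1.572569) → end (x,ẋ)=(1.443230, 3.956859)

1 0.6390 0.1591 0.8517
2 1.1140 0.6318 1.5726
3 1.4380 1.4432 3.9569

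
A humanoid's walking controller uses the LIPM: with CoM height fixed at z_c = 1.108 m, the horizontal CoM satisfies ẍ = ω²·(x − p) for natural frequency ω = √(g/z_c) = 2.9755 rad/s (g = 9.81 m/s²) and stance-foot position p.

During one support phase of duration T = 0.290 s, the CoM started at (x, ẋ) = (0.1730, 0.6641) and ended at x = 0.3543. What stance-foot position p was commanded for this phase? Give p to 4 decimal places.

ωT = 2.9755·0.290 = 0.862895; cosh(ωT) = 1.395975, sinh(ωT) = 0.974037
x(T) = p + (x₀−p)·cosh(ωT) + (ẋ₀/ω)·sinh(ωT) ⇒ p·(1 − cosh) = x(T) − x₀·cosh − (ẋ₀/ω)·sinh
numerator   = 0.3543 − (0.1730)·1.395975 − (0.6641/2.9755)·0.974037 = -0.104598
denominator = 1 − 1.395975 = -0.395975
p = -0.104598 / -0.395975 = 0.2642

p = 0.2642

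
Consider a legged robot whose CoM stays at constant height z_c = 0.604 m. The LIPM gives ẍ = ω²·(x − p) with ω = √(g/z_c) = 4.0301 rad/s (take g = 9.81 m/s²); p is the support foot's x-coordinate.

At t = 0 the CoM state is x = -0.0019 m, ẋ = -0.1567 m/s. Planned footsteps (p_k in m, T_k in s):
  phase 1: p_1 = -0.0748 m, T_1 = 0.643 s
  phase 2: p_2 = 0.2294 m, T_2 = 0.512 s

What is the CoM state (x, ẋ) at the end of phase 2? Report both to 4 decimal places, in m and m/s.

phase 1: p=-0.0748, T=0.643, ωT=2.591354, cosh=6.711377, sinh=6.636459; start (x,ẋ)=(-0.001900, -0.156700) → end (x,ẋ)=(0.156418, 0.898081)
phase 2: p=0.2294, T=0.512, ωT=2.063411, cosh=3.999900, sinh=3.872880; start (x,ẋ)=(0.156418, 0.898081) → end (x,ẋ)=(0.800524, 2.453122)

x = 0.8005, ẋ = 2.4531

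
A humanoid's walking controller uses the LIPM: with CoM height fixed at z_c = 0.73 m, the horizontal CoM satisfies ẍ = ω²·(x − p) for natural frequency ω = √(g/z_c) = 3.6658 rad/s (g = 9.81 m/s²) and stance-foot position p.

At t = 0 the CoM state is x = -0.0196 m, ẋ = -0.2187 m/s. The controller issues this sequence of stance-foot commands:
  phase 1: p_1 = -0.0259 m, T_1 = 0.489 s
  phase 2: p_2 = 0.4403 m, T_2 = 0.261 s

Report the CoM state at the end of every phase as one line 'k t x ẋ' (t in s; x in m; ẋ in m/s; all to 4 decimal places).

1 0.4890 -0.1806 -0.6074
2 0.7500 -0.6710 -3.4329

phase 1: p=-0.0259, T=0.489, ωT=1.792576, cosh=3.085716, sinh=2.919186; start (x,ẋ)=(-0.019600, -0.218700) → end (x,ẋ)=(-0.180617, -0.607429)
phase 2: p=0.4403, T=0.261, ωT=0.956774, cosh=1.493707, sinh=1.109577; start (x,ẋ)=(-0.180617, -0.607429) → end (x,ẋ)=(-0.671027, -3.432894)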